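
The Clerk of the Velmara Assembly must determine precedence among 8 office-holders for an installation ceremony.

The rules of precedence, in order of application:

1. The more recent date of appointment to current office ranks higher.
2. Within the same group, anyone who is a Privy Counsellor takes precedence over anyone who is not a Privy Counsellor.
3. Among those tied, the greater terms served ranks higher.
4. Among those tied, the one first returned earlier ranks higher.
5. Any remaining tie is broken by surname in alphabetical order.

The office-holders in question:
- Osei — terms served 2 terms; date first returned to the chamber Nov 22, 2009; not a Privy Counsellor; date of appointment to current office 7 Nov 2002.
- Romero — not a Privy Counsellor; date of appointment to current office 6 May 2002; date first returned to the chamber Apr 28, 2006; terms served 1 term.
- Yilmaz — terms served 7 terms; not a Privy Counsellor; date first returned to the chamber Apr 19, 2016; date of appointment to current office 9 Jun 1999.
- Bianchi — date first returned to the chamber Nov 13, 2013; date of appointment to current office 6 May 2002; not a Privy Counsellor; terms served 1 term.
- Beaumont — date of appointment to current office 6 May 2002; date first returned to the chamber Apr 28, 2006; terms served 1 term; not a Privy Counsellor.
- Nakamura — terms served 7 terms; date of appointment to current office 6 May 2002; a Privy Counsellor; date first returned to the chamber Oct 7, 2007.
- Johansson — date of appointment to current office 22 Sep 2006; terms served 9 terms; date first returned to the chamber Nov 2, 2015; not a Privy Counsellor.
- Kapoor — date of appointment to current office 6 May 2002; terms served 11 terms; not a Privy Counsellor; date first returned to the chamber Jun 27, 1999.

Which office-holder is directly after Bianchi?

Yilmaz

By date of appointment to current office (later first): Johansson (22 Sep 2006); then Osei (7 Nov 2002); then Nakamura, Kapoor, Beaumont, Romero and Bianchi (each 6 May 2002); then Yilmaz (9 Jun 1999).
Among Nakamura, Kapoor, Beaumont, Romero and Bianchi, a Privy Counsellor before not a Privy Counsellor: Nakamura (a Privy Counsellor) before Kapoor, Beaumont, Romero and Bianchi (not a Privy Counsellor).
Among Kapoor, Beaumont, Romero and Bianchi, by terms served (higher first): Kapoor (11 terms) before Beaumont, Romero and Bianchi (1 term).
Among Beaumont, Romero and Bianchi, by date first returned to the chamber (earlier first): Beaumont and Romero (Apr 28, 2006) before Bianchi (Nov 13, 2013).
Among Beaumont and Romero, alphabetically by surname: Beaumont before Romero.
Order: Johansson, Osei, Nakamura, Kapoor, Beaumont, Romero, Bianchi, Yilmaz.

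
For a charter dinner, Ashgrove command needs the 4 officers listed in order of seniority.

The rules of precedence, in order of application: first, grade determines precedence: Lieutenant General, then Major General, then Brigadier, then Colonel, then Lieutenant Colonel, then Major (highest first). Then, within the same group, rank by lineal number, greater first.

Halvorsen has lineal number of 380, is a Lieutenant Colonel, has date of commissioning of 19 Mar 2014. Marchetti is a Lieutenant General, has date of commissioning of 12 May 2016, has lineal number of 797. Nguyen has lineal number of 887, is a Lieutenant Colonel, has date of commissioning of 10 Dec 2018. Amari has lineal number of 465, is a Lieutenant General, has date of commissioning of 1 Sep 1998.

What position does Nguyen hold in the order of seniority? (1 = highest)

3

By grade: Marchetti and Amari (Lieutenant General); then Nguyen and Halvorsen (Lieutenant Colonel).
Among Marchetti and Amari, by lineal number (higher first): Marchetti (797) before Amari (465).
Among Nguyen and Halvorsen, by lineal number (higher first): Nguyen (887) before Halvorsen (380).
Order: Marchetti, Amari, Nguyen, Halvorsen. So position 3.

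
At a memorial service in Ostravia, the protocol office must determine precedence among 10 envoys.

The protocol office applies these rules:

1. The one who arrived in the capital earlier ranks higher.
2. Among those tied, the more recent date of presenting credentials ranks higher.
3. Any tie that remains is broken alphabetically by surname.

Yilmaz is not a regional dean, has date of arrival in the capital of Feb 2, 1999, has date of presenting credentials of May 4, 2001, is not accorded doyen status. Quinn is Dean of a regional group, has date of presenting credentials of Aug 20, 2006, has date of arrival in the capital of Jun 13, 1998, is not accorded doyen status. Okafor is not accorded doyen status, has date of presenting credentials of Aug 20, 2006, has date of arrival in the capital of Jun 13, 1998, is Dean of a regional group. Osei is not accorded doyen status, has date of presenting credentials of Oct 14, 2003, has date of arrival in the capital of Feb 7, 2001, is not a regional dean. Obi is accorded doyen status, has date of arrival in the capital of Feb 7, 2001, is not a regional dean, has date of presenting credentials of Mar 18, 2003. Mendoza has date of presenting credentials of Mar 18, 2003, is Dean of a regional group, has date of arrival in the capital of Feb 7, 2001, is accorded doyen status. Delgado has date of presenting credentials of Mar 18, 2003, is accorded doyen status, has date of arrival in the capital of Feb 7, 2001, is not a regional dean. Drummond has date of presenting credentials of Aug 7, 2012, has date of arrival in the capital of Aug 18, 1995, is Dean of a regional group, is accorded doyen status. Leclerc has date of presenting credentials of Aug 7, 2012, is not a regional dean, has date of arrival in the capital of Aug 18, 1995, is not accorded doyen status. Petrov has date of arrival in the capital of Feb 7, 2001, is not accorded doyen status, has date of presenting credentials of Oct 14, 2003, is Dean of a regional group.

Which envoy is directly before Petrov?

By date of arrival in the capital (earlier first): Drummond and Leclerc (both Aug 18, 1995); then Okafor and Quinn (both Jun 13, 1998); then Yilmaz (Feb 2, 1999); then Osei, Petrov, Delgado, Mendoza and Obi (each Feb 7, 2001).
Drummond and Leclerc both have date of presenting credentials Aug 7, 2012, so the next rule applies.
Among Drummond and Leclerc, alphabetically by surname: Drummond before Leclerc.
Okafor and Quinn both have date of presenting credentials Aug 20, 2006, so the next rule applies.
Among Okafor and Quinn, alphabetically by surname: Okafor before Quinn.
Among Osei, Petrov, Delgado, Mendoza and Obi, by date of presenting credentials (later first): Osei and Petrov (Oct 14, 2003) before Delgado, Mendoza and Obi (Mar 18, 2003).
Among Osei and Petrov, alphabetically by surname: Osei before Petrov.
Among Delgado, Mendoza and Obi, alphabetically by surname: Delgado before Mendoza before Obi.
Order: Drummond, Leclerc, Okafor, Quinn, Yilmaz, Osei, Petrov, Delgado, Mendoza, Obi.

Osei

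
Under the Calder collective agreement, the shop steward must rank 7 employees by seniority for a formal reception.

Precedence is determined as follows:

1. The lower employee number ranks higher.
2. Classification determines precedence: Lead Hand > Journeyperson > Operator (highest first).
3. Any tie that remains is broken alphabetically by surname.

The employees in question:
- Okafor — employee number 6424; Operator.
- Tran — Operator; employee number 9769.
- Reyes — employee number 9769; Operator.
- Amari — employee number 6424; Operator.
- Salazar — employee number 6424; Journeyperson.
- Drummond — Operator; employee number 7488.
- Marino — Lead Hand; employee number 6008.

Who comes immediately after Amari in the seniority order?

Okafor

By employee number (lower first): Marino (6008); then Salazar, Amari and Okafor (each 6424); then Drummond (7488); then Reyes and Tran (both 9769).
Among Salazar, Amari and Okafor, by classification: Salazar (Journeyperson) before Amari and Okafor (Operator).
Among Amari and Okafor, alphabetically by surname: Amari before Okafor.
Reyes and Tran are each Operator, so the next rule applies.
Among Reyes and Tran, alphabetically by surname: Reyes before Tran.
Order: Marino, Salazar, Amari, Okafor, Drummond, Reyes, Tran.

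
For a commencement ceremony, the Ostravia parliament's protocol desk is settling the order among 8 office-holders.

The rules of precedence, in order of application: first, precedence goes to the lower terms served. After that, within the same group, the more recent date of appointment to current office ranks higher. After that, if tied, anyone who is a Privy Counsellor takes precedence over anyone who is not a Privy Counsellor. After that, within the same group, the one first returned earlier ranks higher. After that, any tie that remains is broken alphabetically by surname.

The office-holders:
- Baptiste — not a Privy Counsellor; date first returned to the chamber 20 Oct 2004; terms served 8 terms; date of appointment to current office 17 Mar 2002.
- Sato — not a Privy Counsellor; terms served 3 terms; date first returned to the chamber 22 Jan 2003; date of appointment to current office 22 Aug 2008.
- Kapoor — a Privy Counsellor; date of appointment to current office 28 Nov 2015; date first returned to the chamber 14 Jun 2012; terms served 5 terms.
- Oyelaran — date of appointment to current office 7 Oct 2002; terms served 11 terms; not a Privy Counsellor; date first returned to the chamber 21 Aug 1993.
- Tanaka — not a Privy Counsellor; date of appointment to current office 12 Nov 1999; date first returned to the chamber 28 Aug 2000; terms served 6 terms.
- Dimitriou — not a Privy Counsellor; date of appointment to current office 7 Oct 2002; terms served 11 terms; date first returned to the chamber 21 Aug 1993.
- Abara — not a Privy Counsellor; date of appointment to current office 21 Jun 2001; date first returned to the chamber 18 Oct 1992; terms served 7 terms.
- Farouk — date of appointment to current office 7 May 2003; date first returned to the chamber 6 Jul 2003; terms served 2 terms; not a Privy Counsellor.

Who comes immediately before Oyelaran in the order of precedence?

Dimitriou

By terms served (lower first): Farouk (2 terms); then Sato (3 terms); then Kapoor (5 terms); then Tanaka (6 terms); then Abara (7 terms); then Baptiste (8 terms); then Dimitriou and Oyelaran (both 11 terms).
Dimitriou and Oyelaran both have date of appointment to current office 7 Oct 2002, so the next rule applies.
Dimitriou and Oyelaran are each not a Privy Counsellor, so the next rule applies.
Dimitriou and Oyelaran both have date first returned to the chamber 21 Aug 1993, so the next rule applies.
Among Dimitriou and Oyelaran, alphabetically by surname: Dimitriou before Oyelaran.
Order: Farouk, Sato, Kapoor, Tanaka, Abara, Baptiste, Dimitriou, Oyelaran.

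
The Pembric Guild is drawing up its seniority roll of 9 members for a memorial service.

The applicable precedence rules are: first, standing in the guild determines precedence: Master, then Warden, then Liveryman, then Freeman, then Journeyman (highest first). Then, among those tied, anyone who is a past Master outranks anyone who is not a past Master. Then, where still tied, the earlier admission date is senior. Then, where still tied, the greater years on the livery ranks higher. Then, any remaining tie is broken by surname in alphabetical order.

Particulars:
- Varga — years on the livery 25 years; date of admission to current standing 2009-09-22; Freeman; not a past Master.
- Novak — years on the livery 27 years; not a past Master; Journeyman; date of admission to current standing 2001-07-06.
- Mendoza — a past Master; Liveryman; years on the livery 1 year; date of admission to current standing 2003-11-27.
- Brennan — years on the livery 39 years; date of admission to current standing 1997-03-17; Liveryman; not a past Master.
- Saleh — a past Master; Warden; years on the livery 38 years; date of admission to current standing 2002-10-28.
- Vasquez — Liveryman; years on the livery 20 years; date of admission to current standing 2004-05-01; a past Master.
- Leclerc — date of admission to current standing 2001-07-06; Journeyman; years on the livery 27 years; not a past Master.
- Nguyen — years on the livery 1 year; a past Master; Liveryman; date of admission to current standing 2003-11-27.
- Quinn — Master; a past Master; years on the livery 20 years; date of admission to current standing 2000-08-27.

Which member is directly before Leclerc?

By standing in the guild: Quinn (Master); then Saleh (Warden); then Mendoza, Nguyen, Vasquez and Brennan (Liveryman); then Varga (Freeman); then Leclerc and Novak (Journeyman).
Among Mendoza, Nguyen, Vasquez and Brennan, a past Master before not a past Master: Mendoza, Nguyen and Vasquez (a past Master) before Brennan (not a past Master).
Among Mendoza, Nguyen and Vasquez, by date of admission to current standing (earlier first): Mendoza and Nguyen (2003-11-27) before Vasquez (2004-05-01).
Mendoza and Nguyen both have years on the livery 1 year, so the next rule applies.
Among Mendoza and Nguyen, alphabetically by surname: Mendoza before Nguyen.
Leclerc and Novak are each not a past Master, so the next rule applies.
Leclerc and Novak both have date of admission to current standing 2001-07-06, so the next rule applies.
Leclerc and Novak both have years on the livery 27 years, so the next rule applies.
Among Leclerc and Novak, alphabetically by surname: Leclerc before Novak.
Order: Quinn, Saleh, Mendoza, Nguyen, Vasquez, Brennan, Varga, Leclerc, Novak.

Varga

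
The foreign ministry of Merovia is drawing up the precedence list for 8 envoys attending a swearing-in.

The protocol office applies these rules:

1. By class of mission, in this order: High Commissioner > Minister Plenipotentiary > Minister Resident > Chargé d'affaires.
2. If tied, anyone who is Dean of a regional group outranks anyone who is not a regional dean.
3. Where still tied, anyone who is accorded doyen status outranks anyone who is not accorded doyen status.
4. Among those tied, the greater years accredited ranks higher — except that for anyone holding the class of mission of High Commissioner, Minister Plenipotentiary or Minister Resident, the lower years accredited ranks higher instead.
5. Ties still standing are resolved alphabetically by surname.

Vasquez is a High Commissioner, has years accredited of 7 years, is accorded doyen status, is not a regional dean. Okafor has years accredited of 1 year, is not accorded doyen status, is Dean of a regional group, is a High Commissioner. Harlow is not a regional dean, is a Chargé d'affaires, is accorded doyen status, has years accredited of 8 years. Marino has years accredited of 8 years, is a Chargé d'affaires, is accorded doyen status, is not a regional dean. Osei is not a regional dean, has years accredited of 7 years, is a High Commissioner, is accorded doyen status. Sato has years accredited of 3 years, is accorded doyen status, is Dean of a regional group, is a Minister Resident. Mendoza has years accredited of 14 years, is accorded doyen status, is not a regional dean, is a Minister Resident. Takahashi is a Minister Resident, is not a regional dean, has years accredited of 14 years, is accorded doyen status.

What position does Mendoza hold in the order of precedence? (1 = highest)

By class of mission: Okafor, Osei and Vasquez (High Commissioner); then Sato, Mendoza and Takahashi (Minister Resident); then Harlow and Marino (Chargé d'affaires).
Among Okafor, Osei and Vasquez, Dean of a regional group before not a regional dean: Okafor (Dean of a regional group) before Osei and Vasquez (not a regional dean).
Osei and Vasquez are each accorded doyen status, so the next rule applies.
Osei and Vasquez both have years accredited 7 years, so the next rule applies.
Among Osei and Vasquez, alphabetically by surname: Osei before Vasquez.
Among Sato, Mendoza and Takahashi, Dean of a regional group before not a regional dean: Sato (Dean of a regional group) before Mendoza and Takahashi (not a regional dean).
Mendoza and Takahashi are each accorded doyen status, so the next rule applies.
Mendoza and Takahashi both have years accredited 14 years, so the next rule applies.
Among Mendoza and Takahashi, alphabetically by surname: Mendoza before Takahashi.
Harlow and Marino are each not a regional dean, so the next rule applies.
Harlow and Marino are each accorded doyen status, so the next rule applies.
Harlow and Marino both have years accredited 8 years, so the next rule applies.
Among Harlow and Marino, alphabetically by surname: Harlow before Marino.
Order: Okafor, Osei, Vasquez, Sato, Mendoza, Takahashi, Harlow, Marino. So position 5.

5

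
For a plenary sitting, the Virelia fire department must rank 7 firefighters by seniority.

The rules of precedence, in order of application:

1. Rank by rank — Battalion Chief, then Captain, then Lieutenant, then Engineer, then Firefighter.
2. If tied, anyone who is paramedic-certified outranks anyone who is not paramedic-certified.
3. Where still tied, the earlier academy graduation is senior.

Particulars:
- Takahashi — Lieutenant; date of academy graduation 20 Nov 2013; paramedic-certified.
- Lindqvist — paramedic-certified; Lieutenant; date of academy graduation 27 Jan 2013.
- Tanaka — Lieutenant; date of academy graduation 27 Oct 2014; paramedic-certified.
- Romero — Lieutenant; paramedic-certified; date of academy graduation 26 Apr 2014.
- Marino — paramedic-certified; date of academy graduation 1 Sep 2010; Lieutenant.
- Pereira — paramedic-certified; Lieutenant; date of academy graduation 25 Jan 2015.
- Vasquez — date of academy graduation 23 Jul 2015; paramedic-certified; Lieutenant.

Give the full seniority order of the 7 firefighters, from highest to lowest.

Marino, Lindqvist, Takahashi, Romero, Tanaka, Pereira, Vasquez

By rank: Marino, Lindqvist, Takahashi, Romero, Tanaka, Pereira and Vasquez (Lieutenant).
Marino, Lindqvist, Takahashi, Romero, Tanaka, Pereira and Vasquez are each paramedic-certified, so the next rule applies.
Among Marino, Lindqvist, Takahashi, Romero, Tanaka, Pereira and Vasquez, by date of academy graduation (earlier first): Marino (1 Sep 2010) before Lindqvist (27 Jan 2013) before Takahashi (20 Nov 2013) before Romero (26 Apr 2014) before Tanaka (27 Oct 2014) before Pereira (25 Jan 2015) before Vasquez (23 Jul 2015).
Full order: Marino, Lindqvist, Takahashi, Romero, Tanaka, Pereira, Vasquez.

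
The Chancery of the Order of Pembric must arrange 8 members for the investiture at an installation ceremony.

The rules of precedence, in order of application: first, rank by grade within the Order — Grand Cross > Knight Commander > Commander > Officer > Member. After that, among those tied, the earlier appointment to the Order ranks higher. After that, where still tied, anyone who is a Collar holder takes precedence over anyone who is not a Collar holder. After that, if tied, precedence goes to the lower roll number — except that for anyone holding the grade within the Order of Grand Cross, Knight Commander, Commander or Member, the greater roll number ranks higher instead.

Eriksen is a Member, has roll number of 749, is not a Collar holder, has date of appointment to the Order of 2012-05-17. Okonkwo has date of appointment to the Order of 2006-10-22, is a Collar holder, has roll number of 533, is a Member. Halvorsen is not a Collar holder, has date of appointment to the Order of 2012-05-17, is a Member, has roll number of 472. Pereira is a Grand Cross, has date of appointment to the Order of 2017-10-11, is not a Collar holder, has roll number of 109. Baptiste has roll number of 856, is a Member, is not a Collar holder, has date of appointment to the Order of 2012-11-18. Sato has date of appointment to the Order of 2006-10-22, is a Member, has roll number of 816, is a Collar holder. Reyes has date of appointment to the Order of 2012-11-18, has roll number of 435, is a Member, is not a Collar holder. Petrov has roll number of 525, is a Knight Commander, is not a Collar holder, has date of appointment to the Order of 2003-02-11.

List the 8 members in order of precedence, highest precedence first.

By grade within the Order: Pereira (Grand Cross); then Petrov (Knight Commander); then Sato, Okonkwo, Eriksen, Halvorsen, Baptiste and Reyes (Member).
Among Sato, Okonkwo, Eriksen, Halvorsen, Baptiste and Reyes, by date of appointment to the Order (earlier first): Sato and Okonkwo (2006-10-22) before Eriksen and Halvorsen (2012-05-17) before Baptiste and Reyes (2012-11-18).
Sato and Okonkwo are each a Collar holder, so the next rule applies.
Among Sato and Okonkwo, by roll number (higher first) (reversed rule for this group): Sato (816) before Okonkwo (533).
Eriksen and Halvorsen are each not a Collar holder, so the next rule applies.
Among Eriksen and Halvorsen, by roll number (higher first) (reversed rule for this group): Eriksen (749) before Halvorsen (472).
Baptiste and Reyes are each not a Collar holder, so the next rule applies.
Among Baptiste and Reyes, by roll number (higher first) (reversed rule for this group): Baptiste (856) before Reyes (435).
Full order: Pereira, Petrov, Sato, Okonkwo, Eriksen, Halvorsen, Baptiste, Reyes.

Pereira, Petrov, Sato, Okonkwo, Eriksen, Halvorsen, Baptiste, Reyes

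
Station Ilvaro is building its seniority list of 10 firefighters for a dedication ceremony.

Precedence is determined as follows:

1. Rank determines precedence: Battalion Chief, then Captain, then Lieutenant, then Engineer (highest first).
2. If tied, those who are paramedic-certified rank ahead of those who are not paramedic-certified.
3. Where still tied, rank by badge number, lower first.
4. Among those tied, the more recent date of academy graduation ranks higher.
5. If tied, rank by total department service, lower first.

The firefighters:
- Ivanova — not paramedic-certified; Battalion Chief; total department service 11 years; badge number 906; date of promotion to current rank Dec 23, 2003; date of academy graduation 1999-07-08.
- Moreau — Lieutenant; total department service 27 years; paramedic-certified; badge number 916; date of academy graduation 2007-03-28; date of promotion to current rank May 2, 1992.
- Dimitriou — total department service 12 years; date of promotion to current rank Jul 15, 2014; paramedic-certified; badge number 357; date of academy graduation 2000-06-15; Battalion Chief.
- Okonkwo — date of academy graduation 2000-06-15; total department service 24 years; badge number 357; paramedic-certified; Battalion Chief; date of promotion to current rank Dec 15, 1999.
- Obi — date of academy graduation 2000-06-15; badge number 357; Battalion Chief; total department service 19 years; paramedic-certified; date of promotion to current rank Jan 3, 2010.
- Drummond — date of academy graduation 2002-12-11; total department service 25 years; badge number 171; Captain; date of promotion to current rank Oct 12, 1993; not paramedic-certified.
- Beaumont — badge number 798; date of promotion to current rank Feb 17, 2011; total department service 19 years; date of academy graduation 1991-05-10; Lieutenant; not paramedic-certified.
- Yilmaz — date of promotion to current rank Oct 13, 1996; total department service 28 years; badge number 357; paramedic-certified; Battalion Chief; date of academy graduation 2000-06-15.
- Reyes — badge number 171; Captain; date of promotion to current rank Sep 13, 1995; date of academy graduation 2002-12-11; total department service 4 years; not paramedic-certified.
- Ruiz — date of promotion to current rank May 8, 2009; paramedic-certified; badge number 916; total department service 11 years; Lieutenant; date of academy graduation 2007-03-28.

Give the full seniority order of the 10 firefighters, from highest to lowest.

By rank: Dimitriou, Obi, Okonkwo, Yilmaz and Ivanova (Battalion Chief); then Reyes and Drummond (Captain); then Ruiz, Moreau and Beaumont (Lieutenant).
Among Dimitriou, Obi, Okonkwo, Yilmaz and Ivanova, paramedic-certified before not paramedic-certified: Dimitriou, Obi, Okonkwo and Yilmaz (paramedic-certified) before Ivanova (not paramedic-certified).
Dimitriou, Obi, Okonkwo and Yilmaz all have badge number 357, so the next rule applies.
Dimitriou, Obi, Okonkwo and Yilmaz all have date of academy graduation 2000-06-15, so the next rule applies.
Among Dimitriou, Obi, Okonkwo and Yilmaz, by total department service (lower first): Dimitriou (12 years) before Obi (19 years) before Okonkwo (24 years) before Yilmaz (28 years).
Reyes and Drummond are each not paramedic-certified, so the next rule applies.
Reyes and Drummond both have badge number 171, so the next rule applies.
Reyes and Drummond both have date of academy graduation 2002-12-11, so the next rule applies.
Among Reyes and Drummond, by total department service (lower first): Reyes (4 years) before Drummond (25 years).
Among Ruiz, Moreau and Beaumont, paramedic-certified before not paramedic-certified: Ruiz and Moreau (paramedic-certified) before Beaumont (not paramedic-certified).
Ruiz and Moreau both have badge number 916, so the next rule applies.
Ruiz and Moreau both have date of academy graduation 2007-03-28, so the next rule applies.
Among Ruiz and Moreau, by total department service (lower first): Ruiz (11 years) before Moreau (27 years).
Full order: Dimitriou, Obi, Okonkwo, Yilmaz, Ivanova, Reyes, Drummond, Ruiz, Moreau, Beaumont.

Dimitriou, Obi, Okonkwo, Yilmaz, Ivanova, Reyes, Drummond, Ruiz, Moreau, Beaumont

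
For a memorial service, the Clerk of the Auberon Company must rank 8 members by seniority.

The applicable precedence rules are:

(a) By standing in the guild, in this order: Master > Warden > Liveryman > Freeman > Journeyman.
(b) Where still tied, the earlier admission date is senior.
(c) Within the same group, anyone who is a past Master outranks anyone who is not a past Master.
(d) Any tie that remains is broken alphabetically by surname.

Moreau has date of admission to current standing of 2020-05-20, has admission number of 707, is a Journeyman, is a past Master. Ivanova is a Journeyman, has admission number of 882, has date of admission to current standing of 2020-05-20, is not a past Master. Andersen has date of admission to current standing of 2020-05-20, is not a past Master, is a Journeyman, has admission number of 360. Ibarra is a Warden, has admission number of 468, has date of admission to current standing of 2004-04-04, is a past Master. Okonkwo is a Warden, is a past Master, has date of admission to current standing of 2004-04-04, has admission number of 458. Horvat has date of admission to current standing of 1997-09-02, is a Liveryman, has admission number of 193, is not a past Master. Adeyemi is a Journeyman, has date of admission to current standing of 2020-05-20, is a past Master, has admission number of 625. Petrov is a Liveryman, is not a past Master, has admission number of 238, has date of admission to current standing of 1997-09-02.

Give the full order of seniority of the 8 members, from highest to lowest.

By standing in the guild: Ibarra and Okonkwo (Warden); then Horvat and Petrov (Liveryman); then Adeyemi, Moreau, Andersen and Ivanova (Journeyman).
Ibarra and Okonkwo both have date of admission to current standing 2004-04-04, so the next rule applies.
Ibarra and Okonkwo are each a past Master, so the next rule applies.
Among Ibarra and Okonkwo, alphabetically by surname: Ibarra before Okonkwo.
Horvat and Petrov both have date of admission to current standing 1997-09-02, so the next rule applies.
Horvat and Petrov are each not a past Master, so the next rule applies.
Among Horvat and Petrov, alphabetically by surname: Horvat before Petrov.
Adeyemi, Moreau, Andersen and Ivanova all have date of admission to current standing 2020-05-20, so the next rule applies.
Among Adeyemi, Moreau, Andersen and Ivanova, a past Master before not a past Master: Adeyemi and Moreau (a past Master) before Andersen and Ivanova (not a past Master).
Among Adeyemi and Moreau, alphabetically by surname: Adeyemi before Moreau.
Among Andersen and Ivanova, alphabetically by surname: Andersen before Ivanova.
Full order: Ibarra, Okonkwo, Horvat, Petrov, Adeyemi, Moreau, Andersen, Ivanova.

Ibarra, Okonkwo, Horvat, Petrov, Adeyemi, Moreau, Andersen, Ivanova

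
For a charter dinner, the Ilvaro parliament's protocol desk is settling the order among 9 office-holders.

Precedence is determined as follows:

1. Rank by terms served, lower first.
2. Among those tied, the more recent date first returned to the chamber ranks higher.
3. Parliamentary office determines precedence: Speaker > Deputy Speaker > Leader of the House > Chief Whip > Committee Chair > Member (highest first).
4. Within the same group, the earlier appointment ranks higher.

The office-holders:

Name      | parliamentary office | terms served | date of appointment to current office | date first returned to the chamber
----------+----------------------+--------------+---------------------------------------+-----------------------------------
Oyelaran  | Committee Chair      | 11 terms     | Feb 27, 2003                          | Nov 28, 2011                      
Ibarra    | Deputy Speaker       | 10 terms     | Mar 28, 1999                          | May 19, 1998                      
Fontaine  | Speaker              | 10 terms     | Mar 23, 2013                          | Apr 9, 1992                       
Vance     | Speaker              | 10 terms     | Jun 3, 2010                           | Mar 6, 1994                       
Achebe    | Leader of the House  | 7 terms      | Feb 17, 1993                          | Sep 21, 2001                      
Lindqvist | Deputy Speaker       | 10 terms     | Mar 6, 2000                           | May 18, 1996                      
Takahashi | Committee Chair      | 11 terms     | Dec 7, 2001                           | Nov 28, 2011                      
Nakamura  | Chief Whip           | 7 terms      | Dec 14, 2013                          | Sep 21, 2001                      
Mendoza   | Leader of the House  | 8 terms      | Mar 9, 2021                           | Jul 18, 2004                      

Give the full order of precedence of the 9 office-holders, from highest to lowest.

Achebe, Nakamura, Mendoza, Ibarra, Lindqvist, Vance, Fontaine, Takahashi, Oyelaran

By terms served (lower first): Achebe and Nakamura (both 7 terms); then Mendoza (8 terms); then Ibarra, Lindqvist, Vance and Fontaine (each 10 terms); then Takahashi and Oyelaran (both 11 terms).
Achebe and Nakamura both have date first returned to the chamber Sep 21, 2001, so the next rule applies.
Among Achebe and Nakamura, by parliamentary office: Achebe (Leader of the House) before Nakamura (Chief Whip).
Among Ibarra, Lindqvist, Vance and Fontaine, by date first returned to the chamber (later first): Ibarra (May 19, 1998) before Lindqvist (May 18, 1996) before Vance (Mar 6, 1994) before Fontaine (Apr 9, 1992).
Takahashi and Oyelaran both have date first returned to the chamber Nov 28, 2011, so the next rule applies.
Takahashi and Oyelaran are each Committee Chair, so the next rule applies.
Among Takahashi and Oyelaran, by date of appointment to current office (earlier first): Takahashi (Dec 7, 2001) before Oyelaran (Feb 27, 2003).
Full order: Achebe, Nakamura, Mendoza, Ibarra, Lindqvist, Vance, Fontaine, Takahashi, Oyelaran.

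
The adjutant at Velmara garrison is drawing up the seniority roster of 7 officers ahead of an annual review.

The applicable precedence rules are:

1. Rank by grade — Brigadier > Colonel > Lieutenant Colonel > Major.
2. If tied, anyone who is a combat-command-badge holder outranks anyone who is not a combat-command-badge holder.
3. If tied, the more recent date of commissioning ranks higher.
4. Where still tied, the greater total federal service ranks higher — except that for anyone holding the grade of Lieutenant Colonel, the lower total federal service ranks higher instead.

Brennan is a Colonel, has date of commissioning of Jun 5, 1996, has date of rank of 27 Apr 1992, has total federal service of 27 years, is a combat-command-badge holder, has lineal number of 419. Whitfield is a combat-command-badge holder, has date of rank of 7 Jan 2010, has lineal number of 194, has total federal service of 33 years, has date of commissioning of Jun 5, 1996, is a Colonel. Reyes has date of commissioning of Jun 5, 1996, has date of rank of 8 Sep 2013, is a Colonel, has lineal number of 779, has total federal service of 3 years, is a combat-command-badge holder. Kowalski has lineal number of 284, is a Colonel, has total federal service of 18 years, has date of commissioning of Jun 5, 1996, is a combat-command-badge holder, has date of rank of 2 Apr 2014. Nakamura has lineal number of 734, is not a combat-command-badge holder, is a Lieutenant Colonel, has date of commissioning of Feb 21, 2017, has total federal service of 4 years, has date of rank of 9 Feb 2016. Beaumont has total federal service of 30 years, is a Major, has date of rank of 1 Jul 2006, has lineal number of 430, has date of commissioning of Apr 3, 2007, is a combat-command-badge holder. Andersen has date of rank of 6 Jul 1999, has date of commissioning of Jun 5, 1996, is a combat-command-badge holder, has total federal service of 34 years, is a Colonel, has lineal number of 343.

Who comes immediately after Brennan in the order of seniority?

By grade: Andersen, Whitfield, Brennan, Kowalski and Reyes (Colonel); then Nakamura (Lieutenant Colonel); then Beaumont (Major).
Andersen, Whitfield, Brennan, Kowalski and Reyes are each a combat-command-badge holder, so the next rule applies.
Andersen, Whitfield, Brennan, Kowalski and Reyes all have date of commissioning Jun 5, 1996, so the next rule applies.
Among Andersen, Whitfield, Brennan, Kowalski and Reyes, by total federal service (higher first): Andersen (34 years) before Whitfield (33 years) before Brennan (27 years) before Kowalski (18 years) before Reyes (3 years).
Order: Andersen, Whitfield, Brennan, Kowalski, Reyes, Nakamura, Beaumont.

Kowalski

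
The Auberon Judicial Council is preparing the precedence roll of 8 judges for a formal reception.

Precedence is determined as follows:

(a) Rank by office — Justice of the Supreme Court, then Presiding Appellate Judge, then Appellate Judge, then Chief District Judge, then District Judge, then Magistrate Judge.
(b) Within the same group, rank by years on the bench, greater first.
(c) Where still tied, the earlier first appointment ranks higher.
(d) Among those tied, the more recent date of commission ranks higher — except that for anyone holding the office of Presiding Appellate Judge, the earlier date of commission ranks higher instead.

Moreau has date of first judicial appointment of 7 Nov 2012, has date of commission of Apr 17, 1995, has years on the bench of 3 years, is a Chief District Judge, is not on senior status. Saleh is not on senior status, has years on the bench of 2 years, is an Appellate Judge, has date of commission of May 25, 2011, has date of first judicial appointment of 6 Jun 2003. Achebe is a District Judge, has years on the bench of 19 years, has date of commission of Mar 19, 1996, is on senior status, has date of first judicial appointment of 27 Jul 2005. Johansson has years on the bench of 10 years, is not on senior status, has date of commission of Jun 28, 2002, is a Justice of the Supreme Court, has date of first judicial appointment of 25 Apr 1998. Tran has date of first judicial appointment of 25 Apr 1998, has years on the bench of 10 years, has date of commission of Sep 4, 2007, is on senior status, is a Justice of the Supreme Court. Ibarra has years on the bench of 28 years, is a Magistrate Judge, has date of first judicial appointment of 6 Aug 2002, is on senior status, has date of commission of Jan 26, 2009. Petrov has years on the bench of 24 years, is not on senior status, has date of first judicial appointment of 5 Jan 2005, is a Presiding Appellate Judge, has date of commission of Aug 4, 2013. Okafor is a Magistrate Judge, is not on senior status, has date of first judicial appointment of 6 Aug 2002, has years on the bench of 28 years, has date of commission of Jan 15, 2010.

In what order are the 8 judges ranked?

Tran, Johansson, Petrov, Saleh, Moreau, Achebe, Okafor, Ibarra

By office: Tran and Johansson (Justice of the Supreme Court); then Petrov (Presiding Appellate Judge); then Saleh (Appellate Judge); then Moreau (Chief District Judge); then Achebe (District Judge); then Okafor and Ibarra (Magistrate Judge).
Tran and Johansson both have years on the bench 10 years, so the next rule applies.
Tran and Johansson both have date of first judicial appointment 25 Apr 1998, so the next rule applies.
Among Tran and Johansson, by date of commission (later first): Tran (Sep 4, 2007) before Johansson (Jun 28, 2002).
Okafor and Ibarra both have years on the bench 28 years, so the next rule applies.
Okafor and Ibarra both have date of first judicial appointment 6 Aug 2002, so the next rule applies.
Among Okafor and Ibarra, by date of commission (later first): Okafor (Jan 15, 2010) before Ibarra (Jan 26, 2009).
Full order: Tran, Johansson, Petrov, Saleh, Moreau, Achebe, Okafor, Ibarra.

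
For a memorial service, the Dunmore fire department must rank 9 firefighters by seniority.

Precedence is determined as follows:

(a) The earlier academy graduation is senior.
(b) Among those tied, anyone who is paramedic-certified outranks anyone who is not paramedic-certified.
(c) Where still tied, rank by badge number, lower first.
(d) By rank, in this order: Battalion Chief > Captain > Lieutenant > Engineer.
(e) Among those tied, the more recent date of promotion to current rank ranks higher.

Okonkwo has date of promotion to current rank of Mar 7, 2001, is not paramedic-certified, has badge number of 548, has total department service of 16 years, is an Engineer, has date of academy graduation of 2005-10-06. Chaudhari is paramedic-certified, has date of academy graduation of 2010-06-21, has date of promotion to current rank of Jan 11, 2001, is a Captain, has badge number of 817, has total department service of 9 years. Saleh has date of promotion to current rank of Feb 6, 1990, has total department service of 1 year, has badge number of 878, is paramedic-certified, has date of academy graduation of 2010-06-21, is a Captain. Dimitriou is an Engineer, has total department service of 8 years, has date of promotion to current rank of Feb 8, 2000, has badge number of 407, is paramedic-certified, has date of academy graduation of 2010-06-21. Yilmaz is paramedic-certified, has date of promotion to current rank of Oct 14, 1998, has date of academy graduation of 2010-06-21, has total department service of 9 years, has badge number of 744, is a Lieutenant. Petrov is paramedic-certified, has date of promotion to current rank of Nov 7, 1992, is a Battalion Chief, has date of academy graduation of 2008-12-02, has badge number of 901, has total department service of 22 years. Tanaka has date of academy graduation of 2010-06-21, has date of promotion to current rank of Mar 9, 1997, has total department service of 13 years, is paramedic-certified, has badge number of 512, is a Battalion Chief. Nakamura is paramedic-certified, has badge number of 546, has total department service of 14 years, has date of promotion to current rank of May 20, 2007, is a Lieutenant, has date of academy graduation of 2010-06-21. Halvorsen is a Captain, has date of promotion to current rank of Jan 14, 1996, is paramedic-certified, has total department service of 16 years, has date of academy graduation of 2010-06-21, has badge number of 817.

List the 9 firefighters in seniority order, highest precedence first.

Okonkwo, Petrov, Dimitriou, Tanaka, Nakamura, Yilmaz, Chaudhari, Halvorsen, Saleh

By date of academy graduation (earlier first): Okonkwo (2005-10-06); then Petrov (2008-12-02); then Dimitriou, Tanaka, Nakamura, Yilmaz, Chaudhari, Halvorsen and Saleh (each 2010-06-21).
Dimitriou, Tanaka, Nakamura, Yilmaz, Chaudhari, Halvorsen and Saleh are each paramedic-certified, so the next rule applies.
Among Dimitriou, Tanaka, Nakamura, Yilmaz, Chaudhari, Halvorsen and Saleh, by badge number (lower first): Dimitriou (407) before Tanaka (512) before Nakamura (546) before Yilmaz (744) before Chaudhari and Halvorsen (817) before Saleh (878).
Chaudhari and Halvorsen are each Captain, so the next rule applies.
Among Chaudhari and Halvorsen, by date of promotion to current rank (later first): Chaudhari (Jan 11, 2001) before Halvorsen (Jan 14, 1996).
Full order: Okonkwo, Petrov, Dimitriou, Tanaka, Nakamura, Yilmaz, Chaudhari, Halvorsen, Saleh.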